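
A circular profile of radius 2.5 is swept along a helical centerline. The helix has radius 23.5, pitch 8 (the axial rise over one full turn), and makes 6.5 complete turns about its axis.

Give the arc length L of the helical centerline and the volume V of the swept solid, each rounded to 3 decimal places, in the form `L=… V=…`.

2πR = 2π·23.5 = 147.654855
per-turn = √(147.654855² + 8²) = √(21801.9561 + 64) = √21865.9561 = 147.871418
L = 6.5 × 147.871418 = 961.164214
V = π·2.5² × L = 19.634954 × 961.164214 = 18872.415209

L=961.164 V=18872.415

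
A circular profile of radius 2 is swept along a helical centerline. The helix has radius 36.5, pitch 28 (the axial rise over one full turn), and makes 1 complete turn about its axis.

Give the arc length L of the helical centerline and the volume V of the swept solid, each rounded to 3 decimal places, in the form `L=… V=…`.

L=231.039 V=2903.324

2πR = 2π·36.5 = 229.336264
per-turn = √(229.336264² + 28²) = √(52595.1219 + 784) = √53379.1219 = 231.039221
L = 1 × 231.039221 = 231.039221
V = π·2² × L = 12.566371 × 231.039221 = 2903.324483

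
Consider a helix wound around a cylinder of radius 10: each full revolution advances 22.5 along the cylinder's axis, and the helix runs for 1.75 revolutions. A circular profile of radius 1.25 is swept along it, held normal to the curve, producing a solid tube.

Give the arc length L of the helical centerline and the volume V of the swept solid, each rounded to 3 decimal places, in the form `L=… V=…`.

2πR = 2π·10 = 62.831853
per-turn = √(62.831853² + 22.5²) = √(3947.8418 + 506.25) = √4454.0918 = 66.738982
L = 1.75 × 66.738982 = 116.793219
V = π·1.25² × L = 4.908739 × 116.793219 = 573.307373

L=116.793 V=573.307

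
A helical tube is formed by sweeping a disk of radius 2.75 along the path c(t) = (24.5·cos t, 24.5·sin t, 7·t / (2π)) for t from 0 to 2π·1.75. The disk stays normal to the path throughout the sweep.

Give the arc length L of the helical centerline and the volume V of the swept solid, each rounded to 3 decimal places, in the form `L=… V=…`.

2πR = 2π·24.5 = 153.938040
per-turn = √(153.938040² + 7²) = √(23696.9202 + 49) = √23745.9202 = 154.097113
L = 1.75 × 154.097113 = 269.669947
V = π·2.75² × L = 23.758294 × 269.669947 = 6406.898012

L=269.670 V=6406.898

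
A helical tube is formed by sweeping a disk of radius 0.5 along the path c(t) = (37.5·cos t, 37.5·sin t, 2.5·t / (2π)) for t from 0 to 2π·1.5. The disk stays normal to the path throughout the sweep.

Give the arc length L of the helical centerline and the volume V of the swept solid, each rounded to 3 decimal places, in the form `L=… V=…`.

L=353.449 V=277.598

2πR = 2π·37.5 = 235.619449
per-turn = √(235.619449² + 2.5²) = √(55516.5248 + 6.25) = √55522.7748 = 235.632712
L = 1.5 × 235.632712 = 353.449067
V = π·0.5² × L = 0.785398 × 353.449067 = 277.598248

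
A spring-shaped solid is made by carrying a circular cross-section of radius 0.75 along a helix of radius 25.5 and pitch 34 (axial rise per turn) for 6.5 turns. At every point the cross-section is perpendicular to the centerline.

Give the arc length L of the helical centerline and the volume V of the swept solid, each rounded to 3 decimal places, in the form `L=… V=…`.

2πR = 2π·25.5 = 160.221225
per-turn = √(160.221225² + 34²) = √(25670.8410 + 1156) = √26826.8410 = 163.789014
L = 6.5 × 163.789014 = 1064.628590
V = π·0.75² × L = 1.767146 × 1064.628590 = 1881.354013

L=1064.629 V=1881.354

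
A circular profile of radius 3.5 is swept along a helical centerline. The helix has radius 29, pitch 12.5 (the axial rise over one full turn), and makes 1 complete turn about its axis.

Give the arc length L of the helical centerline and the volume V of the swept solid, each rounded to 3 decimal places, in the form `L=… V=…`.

L=182.641 V=7028.835

2πR = 2π·29 = 182.212374
per-turn = √(182.212374² + 12.5²) = √(33201.3492 + 156.25) = √33357.5992 = 182.640629
L = 1 × 182.640629 = 182.640629
V = π·3.5² × L = 38.484510 × 182.640629 = 7028.835098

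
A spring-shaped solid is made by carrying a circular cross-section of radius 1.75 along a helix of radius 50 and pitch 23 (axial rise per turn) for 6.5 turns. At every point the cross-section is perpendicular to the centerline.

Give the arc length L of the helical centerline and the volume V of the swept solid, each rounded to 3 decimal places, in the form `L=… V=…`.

L=2047.500 V=19699.263

2πR = 2π·50 = 314.159265
per-turn = √(314.159265² + 23²) = √(98696.0440 + 529) = √99225.0440 = 315.000070
L = 6.5 × 315.000070 = 2047.500454
V = π·1.75² × L = 9.621128 × 2047.500454 = 19699.262928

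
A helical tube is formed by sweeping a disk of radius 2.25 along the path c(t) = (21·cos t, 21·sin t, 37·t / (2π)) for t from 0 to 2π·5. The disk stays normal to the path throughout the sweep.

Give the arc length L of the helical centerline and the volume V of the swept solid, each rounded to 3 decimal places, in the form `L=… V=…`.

2πR = 2π·21 = 131.946891
per-turn = √(131.946891² + 37²) = √(17409.9822 + 1369) = √18778.9822 = 137.036426
L = 5 × 137.036426 = 685.182132
V = π·2.25² × L = 15.904313 × 685.182132 = 10897.350959

L=685.182 V=10897.351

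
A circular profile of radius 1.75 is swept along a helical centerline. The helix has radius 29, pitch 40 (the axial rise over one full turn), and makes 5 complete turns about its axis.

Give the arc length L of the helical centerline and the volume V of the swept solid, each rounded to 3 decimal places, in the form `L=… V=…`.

L=932.756 V=8974.164

2πR = 2π·29 = 182.212374
per-turn = √(182.212374² + 40²) = √(33201.3492 + 1600) = √34801.3492 = 186.551197
L = 5 × 186.551197 = 932.755986
V = π·1.75² × L = 9.621128 × 932.755986 = 8974.164273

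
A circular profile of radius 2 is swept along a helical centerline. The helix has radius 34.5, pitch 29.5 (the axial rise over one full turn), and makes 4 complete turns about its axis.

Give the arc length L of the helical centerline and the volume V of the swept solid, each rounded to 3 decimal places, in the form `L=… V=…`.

L=875.072 V=10996.479

2πR = 2π·34.5 = 216.769893
per-turn = √(216.769893² + 29.5²) = √(46989.1866 + 870.25) = √47859.4366 = 218.767997
L = 4 × 218.767997 = 875.071988
V = π·2² × L = 12.566371 × 875.071988 = 10996.478920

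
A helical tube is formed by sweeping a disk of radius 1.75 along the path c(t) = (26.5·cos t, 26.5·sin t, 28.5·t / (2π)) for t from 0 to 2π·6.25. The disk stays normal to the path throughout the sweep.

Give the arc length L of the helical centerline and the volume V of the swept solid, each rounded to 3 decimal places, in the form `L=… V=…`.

2πR = 2π·26.5 = 166.504411
per-turn = √(166.504411² + 28.5²) = √(27723.7188 + 812.25) = √28535.9688 = 168.925927
L = 6.25 × 168.925927 = 1055.787043
V = π·1.75² × L = 9.621128 × 1055.787043 = 10157.861754

L=1055.787 V=10157.862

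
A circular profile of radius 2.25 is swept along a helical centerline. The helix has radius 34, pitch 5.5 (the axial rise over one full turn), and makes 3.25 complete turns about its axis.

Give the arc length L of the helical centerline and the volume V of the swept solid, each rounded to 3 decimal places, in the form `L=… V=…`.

2πR = 2π·34 = 213.628300
per-turn = √(213.628300² + 5.5²) = √(45637.0508 + 30.25) = √45667.3008 = 213.699089
L = 3.25 × 213.699089 = 694.522040
V = π·2.25² × L = 15.904313 × 694.522040 = 11045.895778

L=694.522 V=11045.896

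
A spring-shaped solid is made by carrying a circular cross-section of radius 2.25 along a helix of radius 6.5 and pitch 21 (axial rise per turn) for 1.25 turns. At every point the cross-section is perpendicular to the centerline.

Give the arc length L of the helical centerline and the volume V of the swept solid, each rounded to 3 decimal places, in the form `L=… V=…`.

2πR = 2π·6.5 = 40.840704
per-turn = √(40.840704² + 21²) = √(1667.9631 + 441) = √2108.9631 = 45.923449
L = 1.25 × 45.923449 = 57.404311
V = π·2.25² × L = 15.904313 × 57.404311 = 912.976117

L=57.404 V=912.976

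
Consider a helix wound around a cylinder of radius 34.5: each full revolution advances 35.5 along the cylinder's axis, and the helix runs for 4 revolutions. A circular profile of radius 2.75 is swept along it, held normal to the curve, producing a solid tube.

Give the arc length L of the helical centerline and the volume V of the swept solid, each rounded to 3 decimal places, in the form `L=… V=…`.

L=878.630 V=20874.754

2πR = 2π·34.5 = 216.769893
per-turn = √(216.769893² + 35.5²) = √(46989.1866 + 1260.25) = √48249.4366 = 219.657544
L = 4 × 219.657544 = 878.630175
V = π·2.75² × L = 23.758294 × 878.630175 = 20874.754410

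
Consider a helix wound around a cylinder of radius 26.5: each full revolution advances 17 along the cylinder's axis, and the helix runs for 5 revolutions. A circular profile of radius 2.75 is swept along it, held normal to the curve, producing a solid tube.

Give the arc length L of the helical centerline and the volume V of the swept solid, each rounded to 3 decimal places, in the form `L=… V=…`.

L=836.850 V=19882.129

2πR = 2π·26.5 = 166.504411
per-turn = √(166.504411² + 17²) = √(27723.7188 + 289) = √28012.7188 = 167.370006
L = 5 × 167.370006 = 836.850028
V = π·2.75² × L = 23.758294 × 836.850028 = 19882.129365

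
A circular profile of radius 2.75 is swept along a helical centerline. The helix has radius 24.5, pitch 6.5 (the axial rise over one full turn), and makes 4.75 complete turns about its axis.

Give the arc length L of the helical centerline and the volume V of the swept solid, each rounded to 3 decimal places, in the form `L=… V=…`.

L=731.857 V=17387.680

2πR = 2π·24.5 = 153.938040
per-turn = √(153.938040² + 6.5²) = √(23696.9202 + 42.25) = √23739.1702 = 154.075209
L = 4.75 × 154.075209 = 731.857245
V = π·2.75² × L = 23.758294 × 731.857245 = 17387.679914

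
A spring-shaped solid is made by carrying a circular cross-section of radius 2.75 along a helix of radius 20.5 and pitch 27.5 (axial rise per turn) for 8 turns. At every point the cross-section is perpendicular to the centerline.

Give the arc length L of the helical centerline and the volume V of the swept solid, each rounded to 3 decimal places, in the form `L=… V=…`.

L=1053.666 V=25033.301

2πR = 2π·20.5 = 128.805299
per-turn = √(128.805299² + 27.5²) = √(16590.8050 + 756.25) = √17347.0550 = 131.708219
L = 8 × 131.708219 = 1053.665753
V = π·2.75² × L = 23.758294 × 1053.665753 = 25033.301214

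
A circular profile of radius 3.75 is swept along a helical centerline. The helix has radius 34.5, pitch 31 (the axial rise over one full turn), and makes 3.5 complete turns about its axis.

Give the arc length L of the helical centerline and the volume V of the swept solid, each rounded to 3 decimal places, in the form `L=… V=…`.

2πR = 2π·34.5 = 216.769893
per-turn = √(216.769893² + 31²) = √(46989.1866 + 961) = √47950.1866 = 218.975310
L = 3.5 × 218.975310 = 766.413586
V = π·3.75² × L = 44.178647 × 766.413586 = 33859.115049

L=766.414 V=33859.115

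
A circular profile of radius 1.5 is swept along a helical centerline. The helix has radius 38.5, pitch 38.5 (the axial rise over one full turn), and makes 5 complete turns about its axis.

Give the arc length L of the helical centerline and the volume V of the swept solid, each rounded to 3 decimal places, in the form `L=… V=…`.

L=1224.736 V=8657.149

2πR = 2π·38.5 = 241.902634
per-turn = √(241.902634² + 38.5²) = √(58516.8845 + 1482.25) = √59999.1345 = 244.947208
L = 5 × 244.947208 = 1224.736038
V = π·1.5² × L = 7.068583 × 1224.736038 = 8657.148913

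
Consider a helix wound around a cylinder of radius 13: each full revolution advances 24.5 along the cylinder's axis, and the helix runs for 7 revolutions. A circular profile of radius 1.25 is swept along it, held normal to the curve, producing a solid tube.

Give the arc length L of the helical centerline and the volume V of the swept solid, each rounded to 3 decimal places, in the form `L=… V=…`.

L=596.936 V=2930.205

2πR = 2π·13 = 81.681409
per-turn = √(81.681409² + 24.5²) = √(6671.8526 + 600.25) = √7272.1026 = 85.276624
L = 7 × 85.276624 = 596.936367
V = π·1.25² × L = 4.908739 × 596.936367 = 2930.204539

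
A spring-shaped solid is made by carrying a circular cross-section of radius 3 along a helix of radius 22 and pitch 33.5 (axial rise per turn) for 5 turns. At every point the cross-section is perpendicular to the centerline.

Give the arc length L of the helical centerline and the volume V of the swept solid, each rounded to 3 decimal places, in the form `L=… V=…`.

2πR = 2π·22 = 138.230077
per-turn = √(138.230077² + 33.5²) = √(19107.5541 + 1122.25) = √20229.8041 = 142.231516
L = 5 × 142.231516 = 711.157580
V = π·3² × L = 28.274334 × 711.157580 = 20107.506848

L=711.158 V=20107.507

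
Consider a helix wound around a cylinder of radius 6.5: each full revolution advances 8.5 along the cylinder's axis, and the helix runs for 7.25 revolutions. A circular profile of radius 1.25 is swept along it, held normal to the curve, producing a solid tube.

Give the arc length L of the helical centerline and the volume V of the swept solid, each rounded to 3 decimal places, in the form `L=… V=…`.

2πR = 2π·6.5 = 40.840704
per-turn = √(40.840704² + 8.5²) = √(1667.9631 + 72.25) = √1740.2131 = 41.715862
L = 7.25 × 41.715862 = 302.440000
V = π·1.25² × L = 4.908739 × 302.440000 = 1484.598876

L=302.440 V=1484.599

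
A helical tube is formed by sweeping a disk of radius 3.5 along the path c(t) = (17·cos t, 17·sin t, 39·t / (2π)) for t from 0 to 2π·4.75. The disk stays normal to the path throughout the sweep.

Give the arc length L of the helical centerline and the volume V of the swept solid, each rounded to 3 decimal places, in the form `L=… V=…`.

2πR = 2π·17 = 106.814150
per-turn = √(106.814150² + 39²) = √(11409.2627 + 1521) = √12930.2627 = 113.711313
L = 4.75 × 113.711313 = 540.128736
V = π·3.5² × L = 38.484510 × 540.128736 = 20786.589761

L=540.129 V=20786.590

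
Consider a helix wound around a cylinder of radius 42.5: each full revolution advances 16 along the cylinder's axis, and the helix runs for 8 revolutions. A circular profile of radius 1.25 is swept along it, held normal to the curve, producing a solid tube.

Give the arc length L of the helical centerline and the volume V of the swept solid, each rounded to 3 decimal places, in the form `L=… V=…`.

2πR = 2π·42.5 = 267.035376
per-turn = √(267.035376² + 16²) = √(71307.8918 + 256) = √71563.8918 = 267.514283
L = 8 × 267.514283 = 2140.114267
V = π·1.25² × L = 4.908739 × 2140.114267 = 10505.261341

L=2140.114 V=10505.261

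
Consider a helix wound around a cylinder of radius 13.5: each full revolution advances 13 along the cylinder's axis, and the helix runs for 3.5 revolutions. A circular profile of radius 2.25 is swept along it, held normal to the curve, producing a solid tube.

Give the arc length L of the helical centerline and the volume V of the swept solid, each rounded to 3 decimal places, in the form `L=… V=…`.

L=300.347 V=4776.812

2πR = 2π·13.5 = 84.823002
per-turn = √(84.823002² + 13²) = √(7194.9416 + 169) = √7363.9416 = 85.813412
L = 3.5 × 85.813412 = 300.346941
V = π·2.25² × L = 15.904313 × 300.346941 = 4776.811694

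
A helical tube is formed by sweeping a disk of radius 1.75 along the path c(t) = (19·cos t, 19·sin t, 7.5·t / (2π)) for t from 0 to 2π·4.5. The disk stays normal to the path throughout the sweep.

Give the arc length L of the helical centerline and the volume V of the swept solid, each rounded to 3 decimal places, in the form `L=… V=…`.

2πR = 2π·19 = 119.380521
per-turn = √(119.380521² + 7.5²) = √(14251.7088 + 56.25) = √14307.9588 = 119.615880
L = 4.5 × 119.615880 = 538.271460
V = π·1.75² × L = 9.621128 × 538.271460 = 5178.778348

L=538.271 V=5178.778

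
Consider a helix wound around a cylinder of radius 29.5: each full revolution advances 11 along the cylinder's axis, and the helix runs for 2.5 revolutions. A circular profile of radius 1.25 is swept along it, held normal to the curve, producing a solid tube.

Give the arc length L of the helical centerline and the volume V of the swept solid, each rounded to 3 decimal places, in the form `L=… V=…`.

L=464.200 V=2278.637

2πR = 2π·29.5 = 185.353967
per-turn = √(185.353967² + 11²) = √(34356.0929 + 121) = √34477.0929 = 185.680082
L = 2.5 × 185.680082 = 464.200205
V = π·1.25² × L = 4.908739 × 464.200205 = 2278.637430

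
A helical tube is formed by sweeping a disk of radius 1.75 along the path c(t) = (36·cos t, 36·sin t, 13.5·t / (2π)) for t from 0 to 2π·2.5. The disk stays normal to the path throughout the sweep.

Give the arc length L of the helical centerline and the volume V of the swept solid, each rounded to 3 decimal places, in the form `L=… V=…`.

L=566.493 V=5450.301

2πR = 2π·36 = 226.194671
per-turn = √(226.194671² + 13.5²) = √(51164.0292 + 182.25) = √51346.2792 = 226.597174
L = 2.5 × 226.597174 = 566.492935
V = π·1.75² × L = 9.621128 × 566.492935 = 5450.300754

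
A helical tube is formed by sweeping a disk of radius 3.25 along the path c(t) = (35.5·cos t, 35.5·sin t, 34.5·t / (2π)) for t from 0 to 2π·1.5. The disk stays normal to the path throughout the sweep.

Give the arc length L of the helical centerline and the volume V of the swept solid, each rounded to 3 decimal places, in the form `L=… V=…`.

L=338.558 V=11234.398

2πR = 2π·35.5 = 223.053078
per-turn = √(223.053078² + 34.5²) = √(49752.6758 + 1190.25) = √50942.9258 = 225.705396
L = 1.5 × 225.705396 = 338.558094
V = π·3.25² × L = 33.183072 × 338.558094 = 11234.397746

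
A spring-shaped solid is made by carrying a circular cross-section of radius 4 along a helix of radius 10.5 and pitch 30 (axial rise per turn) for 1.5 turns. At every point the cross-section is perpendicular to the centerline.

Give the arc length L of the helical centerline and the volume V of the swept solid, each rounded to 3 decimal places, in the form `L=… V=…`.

L=108.711 V=5464.419

2πR = 2π·10.5 = 65.973446
per-turn = √(65.973446² + 30²) = √(4352.4955 + 900) = √5252.4955 = 72.474103
L = 1.5 × 72.474103 = 108.711154
V = π·4² × L = 50.265482 × 108.711154 = 5464.418596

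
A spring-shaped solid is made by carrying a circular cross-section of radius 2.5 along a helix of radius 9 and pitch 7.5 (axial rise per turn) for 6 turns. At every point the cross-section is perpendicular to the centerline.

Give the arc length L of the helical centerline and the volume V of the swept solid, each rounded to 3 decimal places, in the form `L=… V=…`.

2πR = 2π·9 = 56.548668
per-turn = √(56.548668² + 7.5²) = √(3197.7518 + 56.25) = √3254.0018 = 57.043859
L = 6 × 57.043859 = 342.263153
V = π·2.5² × L = 19.634954 × 342.263153 = 6720.321289

L=342.263 V=6720.321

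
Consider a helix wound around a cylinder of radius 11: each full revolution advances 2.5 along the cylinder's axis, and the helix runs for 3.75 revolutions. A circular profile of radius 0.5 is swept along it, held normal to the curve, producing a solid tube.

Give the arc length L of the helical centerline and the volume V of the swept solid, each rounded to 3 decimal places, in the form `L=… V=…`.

2πR = 2π·11 = 69.115038
per-turn = √(69.115038² + 2.5²) = √(4776.8885 + 6.25) = √4783.1385 = 69.160238
L = 3.75 × 69.160238 = 259.350893
V = π·0.5² × L = 0.785398 × 259.350893 = 203.693715

L=259.351 V=203.694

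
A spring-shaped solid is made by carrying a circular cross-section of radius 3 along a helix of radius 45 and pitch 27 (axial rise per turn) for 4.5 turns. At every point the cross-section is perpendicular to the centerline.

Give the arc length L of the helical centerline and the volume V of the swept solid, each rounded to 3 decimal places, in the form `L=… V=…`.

L=1278.133 V=36138.361

2πR = 2π·45 = 282.743339
per-turn = √(282.743339² + 27²) = √(79943.7956 + 729) = √80672.7956 = 284.029568
L = 4.5 × 284.029568 = 1278.133057
V = π·3² × L = 28.274334 × 1278.133057 = 36138.360805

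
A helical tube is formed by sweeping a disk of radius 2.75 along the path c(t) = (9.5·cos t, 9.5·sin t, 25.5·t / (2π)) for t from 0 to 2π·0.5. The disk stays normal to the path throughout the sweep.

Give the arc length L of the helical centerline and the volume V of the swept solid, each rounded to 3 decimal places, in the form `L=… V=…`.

L=32.454 V=771.063

2πR = 2π·9.5 = 59.690260
per-turn = √(59.690260² + 25.5²) = √(3562.9272 + 650.25) = √4213.1772 = 64.908992
L = 0.5 × 64.908992 = 32.454496
V = π·2.75² × L = 23.758294 × 32.454496 = 771.063467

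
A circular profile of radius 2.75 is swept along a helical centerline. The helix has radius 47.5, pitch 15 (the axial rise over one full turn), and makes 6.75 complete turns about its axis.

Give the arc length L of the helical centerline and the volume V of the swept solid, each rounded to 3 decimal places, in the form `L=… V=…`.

L=2017.089 V=47922.596

2πR = 2π·47.5 = 298.451302
per-turn = √(298.451302² + 15²) = √(89073.1797 + 225) = √89298.1797 = 298.828010
L = 6.75 × 298.828010 = 2017.089069
V = π·2.75² × L = 23.758294 × 2017.089069 = 47922.596026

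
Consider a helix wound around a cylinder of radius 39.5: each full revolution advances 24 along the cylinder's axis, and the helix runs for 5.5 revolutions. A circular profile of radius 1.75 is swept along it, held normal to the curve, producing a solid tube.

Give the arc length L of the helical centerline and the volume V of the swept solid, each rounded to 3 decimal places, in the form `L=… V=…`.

2πR = 2π·39.5 = 248.185820
per-turn = √(248.185820² + 24²) = √(61596.2011 + 576) = √62172.2011 = 249.343540
L = 5.5 × 249.343540 = 1371.389471
V = π·1.75² × L = 9.621128 × 1371.389471 = 13194.312959

L=1371.389 V=13194.313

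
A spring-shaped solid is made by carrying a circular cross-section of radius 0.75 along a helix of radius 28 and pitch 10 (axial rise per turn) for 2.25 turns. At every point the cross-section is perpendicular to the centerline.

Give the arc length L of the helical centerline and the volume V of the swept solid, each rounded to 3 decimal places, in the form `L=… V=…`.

2πR = 2π·28 = 175.929189
per-turn = √(175.929189² + 10²) = √(30951.0794 + 100) = √31051.0794 = 176.213165
L = 2.25 × 176.213165 = 396.479620
V = π·0.75² × L = 1.767146 × 396.479620 = 700.637323

L=396.480 V=700.637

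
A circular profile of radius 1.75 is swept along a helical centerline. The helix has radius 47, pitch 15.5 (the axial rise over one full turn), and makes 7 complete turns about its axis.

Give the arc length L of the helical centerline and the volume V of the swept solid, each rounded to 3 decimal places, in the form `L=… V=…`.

2πR = 2π·47 = 295.309709
per-turn = √(295.309709² + 15.5²) = √(87207.8245 + 240.25) = √87448.0745 = 295.716206
L = 7 × 295.716206 = 2070.013442
V = π·1.75² × L = 9.621128 × 2070.013442 = 19915.863255

L=2070.013 V=19915.863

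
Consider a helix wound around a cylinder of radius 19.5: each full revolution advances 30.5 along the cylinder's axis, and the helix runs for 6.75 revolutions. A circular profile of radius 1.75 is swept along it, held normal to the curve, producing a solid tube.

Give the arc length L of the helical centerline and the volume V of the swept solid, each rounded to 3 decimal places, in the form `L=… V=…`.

2πR = 2π·19.5 = 122.522113
per-turn = √(122.522113² + 30.5²) = √(15011.6683 + 930.25) = √15941.9183 = 126.261310
L = 6.75 × 126.261310 = 852.263840
V = π·1.75² × L = 9.621128 × 852.263840 = 8199.739066

L=852.264 V=8199.739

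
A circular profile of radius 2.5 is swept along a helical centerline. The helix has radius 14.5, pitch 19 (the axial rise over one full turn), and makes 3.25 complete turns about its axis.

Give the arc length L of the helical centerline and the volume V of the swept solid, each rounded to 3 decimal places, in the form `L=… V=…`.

L=302.465 V=5938.896

2πR = 2π·14.5 = 91.106187
per-turn = √(91.106187² + 19²) = √(8300.3373 + 361) = √8661.3373 = 93.066306
L = 3.25 × 93.066306 = 302.465494
V = π·2.5² × L = 19.634954 × 302.465494 = 5938.896093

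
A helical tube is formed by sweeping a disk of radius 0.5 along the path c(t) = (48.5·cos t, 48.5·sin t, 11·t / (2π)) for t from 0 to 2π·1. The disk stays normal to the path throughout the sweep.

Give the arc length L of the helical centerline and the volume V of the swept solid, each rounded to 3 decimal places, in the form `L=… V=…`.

L=304.933 V=239.494

2πR = 2π·48.5 = 304.734487
per-turn = √(304.734487² + 11²) = √(92863.1078 + 121) = √92984.1078 = 304.932956
L = 1 × 304.932956 = 304.932956
V = π·0.5² × L = 0.785398 × 304.932956 = 239.493784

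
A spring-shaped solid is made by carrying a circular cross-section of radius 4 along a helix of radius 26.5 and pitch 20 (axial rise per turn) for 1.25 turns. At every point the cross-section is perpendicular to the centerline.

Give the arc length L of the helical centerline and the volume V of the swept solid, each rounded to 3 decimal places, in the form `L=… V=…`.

2πR = 2π·26.5 = 166.504411
per-turn = √(166.504411² + 20²) = √(27723.7188 + 400) = √28123.7188 = 167.701278
L = 1.25 × 167.701278 = 209.626598
V = π·4² × L = 50.265482 × 209.626598 = 10536.982082

L=209.627 V=10536.982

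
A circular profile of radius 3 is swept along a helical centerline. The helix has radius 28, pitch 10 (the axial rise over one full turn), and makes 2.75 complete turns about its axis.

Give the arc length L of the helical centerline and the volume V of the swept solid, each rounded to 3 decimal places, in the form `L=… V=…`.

2πR = 2π·28 = 175.929189
per-turn = √(175.929189² + 10²) = √(30951.0794 + 100) = √31051.0794 = 176.213165
L = 2.75 × 176.213165 = 484.586203
V = π·3² × L = 28.274334 × 484.586203 = 13701.352094

L=484.586 V=13701.352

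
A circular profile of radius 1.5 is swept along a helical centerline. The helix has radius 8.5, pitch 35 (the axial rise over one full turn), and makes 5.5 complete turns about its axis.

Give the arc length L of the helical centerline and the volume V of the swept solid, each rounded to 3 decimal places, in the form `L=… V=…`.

L=351.196 V=2482.460

2πR = 2π·8.5 = 53.407075
per-turn = √(53.407075² + 35²) = √(2852.3157 + 1225) = √4077.3157 = 63.853862
L = 5.5 × 63.853862 = 351.196240
V = π·1.5² × L = 7.068583 × 351.196240 = 2482.459938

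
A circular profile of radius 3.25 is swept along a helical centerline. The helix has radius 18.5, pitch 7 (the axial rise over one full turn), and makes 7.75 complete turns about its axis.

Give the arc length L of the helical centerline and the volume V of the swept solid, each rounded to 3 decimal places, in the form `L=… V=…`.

2πR = 2π·18.5 = 116.238928
per-turn = √(116.238928² + 7²) = √(13511.4884 + 49) = √13560.4884 = 116.449510
L = 7.75 × 116.449510 = 902.483704
V = π·3.25² × L = 33.183072 × 902.483704 = 29947.182094

L=902.484 V=29947.182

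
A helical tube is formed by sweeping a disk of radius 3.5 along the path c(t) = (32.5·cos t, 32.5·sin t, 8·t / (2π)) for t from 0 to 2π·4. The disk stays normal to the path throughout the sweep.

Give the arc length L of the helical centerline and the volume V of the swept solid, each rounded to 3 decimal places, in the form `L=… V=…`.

2πR = 2π·32.5 = 204.203522
per-turn = √(204.203522² + 8²) = √(41699.0786 + 64) = √41763.0786 = 204.360169
L = 4 × 204.360169 = 817.440675
V = π·3.5² × L = 38.484510 × 817.440675 = 31458.803845

L=817.441 V=31458.804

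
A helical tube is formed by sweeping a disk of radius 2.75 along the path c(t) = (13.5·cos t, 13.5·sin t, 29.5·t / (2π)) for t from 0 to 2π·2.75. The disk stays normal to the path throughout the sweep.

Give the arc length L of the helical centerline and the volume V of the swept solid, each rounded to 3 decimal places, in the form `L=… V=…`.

2πR = 2π·13.5 = 84.823002
per-turn = √(84.823002² + 29.5²) = √(7194.9416 + 870.25) = √8065.1916 = 89.806412
L = 2.75 × 89.806412 = 246.967633
V = π·2.75² × L = 23.758294 × 246.967633 = 5867.529732

L=246.968 V=5867.530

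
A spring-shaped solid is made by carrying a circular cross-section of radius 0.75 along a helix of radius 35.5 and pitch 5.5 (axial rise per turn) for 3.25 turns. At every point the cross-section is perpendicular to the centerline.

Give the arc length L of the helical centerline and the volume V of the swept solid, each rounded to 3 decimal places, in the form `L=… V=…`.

2πR = 2π·35.5 = 223.053078
per-turn = √(223.053078² + 5.5²) = √(49752.6758 + 30.25) = √49782.9258 = 223.120877
L = 3.25 × 223.120877 = 725.142850
V = π·0.75² × L = 1.767146 × 725.142850 = 1281.433192

L=725.143 V=1281.433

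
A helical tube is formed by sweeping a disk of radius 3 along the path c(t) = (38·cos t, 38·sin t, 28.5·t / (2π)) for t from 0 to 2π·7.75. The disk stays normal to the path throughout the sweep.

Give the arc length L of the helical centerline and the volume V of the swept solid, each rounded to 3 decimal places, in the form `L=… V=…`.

2πR = 2π·38 = 238.761042
per-turn = √(238.761042² + 28.5²) = √(57006.8350 + 812.25) = √57819.0850 = 240.455994
L = 7.75 × 240.455994 = 1863.533953
V = π·3² × L = 28.274334 × 1863.533953 = 52690.181189

L=1863.534 V=52690.181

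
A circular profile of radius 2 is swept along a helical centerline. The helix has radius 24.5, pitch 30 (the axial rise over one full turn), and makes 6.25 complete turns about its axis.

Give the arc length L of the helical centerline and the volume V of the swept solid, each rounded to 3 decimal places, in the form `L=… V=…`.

L=980.213 V=12317.718

2πR = 2π·24.5 = 153.938040
per-turn = √(153.938040² + 30²) = √(23696.9202 + 900) = √24596.9202 = 156.834053
L = 6.25 × 156.834053 = 980.212831
V = π·2² × L = 12.566371 × 980.212831 = 12317.717715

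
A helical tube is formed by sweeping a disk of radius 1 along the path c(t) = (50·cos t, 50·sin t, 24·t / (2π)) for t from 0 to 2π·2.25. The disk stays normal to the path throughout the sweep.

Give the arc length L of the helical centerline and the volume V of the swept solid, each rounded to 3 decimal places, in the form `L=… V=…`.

L=708.918 V=2227.132

2πR = 2π·50 = 314.159265
per-turn = √(314.159265² + 24²) = √(98696.0440 + 576) = √99272.0440 = 315.074664
L = 2.25 × 315.074664 = 708.917994
V = π·1² × L = 3.141593 × 708.917994 = 2227.131563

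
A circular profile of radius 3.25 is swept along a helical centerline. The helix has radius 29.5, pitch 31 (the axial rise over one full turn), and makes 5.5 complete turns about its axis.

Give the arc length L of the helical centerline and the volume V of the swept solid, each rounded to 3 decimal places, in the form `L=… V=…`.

L=1033.606 V=34298.234

2πR = 2π·29.5 = 185.353967
per-turn = √(185.353967² + 31²) = √(34356.0929 + 961) = √35317.0929 = 187.928425
L = 5.5 × 187.928425 = 1033.606337
V = π·3.25² × L = 33.183072 × 1033.606337 = 34298.233933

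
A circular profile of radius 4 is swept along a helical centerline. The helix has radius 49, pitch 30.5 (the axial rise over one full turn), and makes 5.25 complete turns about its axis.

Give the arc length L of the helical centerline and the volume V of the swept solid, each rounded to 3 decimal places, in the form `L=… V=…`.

L=1624.262 V=81644.289

2πR = 2π·49 = 307.876080
per-turn = √(307.876080² + 30.5²) = √(94787.6807 + 930.25) = √95717.9307 = 309.383145
L = 5.25 × 309.383145 = 1624.261513
V = π·4² × L = 50.265482 × 1624.261513 = 81644.288610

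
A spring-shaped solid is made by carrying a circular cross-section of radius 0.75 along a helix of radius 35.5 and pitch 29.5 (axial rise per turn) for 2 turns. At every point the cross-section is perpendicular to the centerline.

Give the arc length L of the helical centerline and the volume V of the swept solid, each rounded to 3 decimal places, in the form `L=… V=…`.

L=449.991 V=795.199

2πR = 2π·35.5 = 223.053078
per-turn = √(223.053078² + 29.5²) = √(49752.6758 + 870.25) = √50622.9258 = 224.995391
L = 2 × 224.995391 = 449.990781
V = π·0.75² × L = 1.767146 × 449.990781 = 795.199349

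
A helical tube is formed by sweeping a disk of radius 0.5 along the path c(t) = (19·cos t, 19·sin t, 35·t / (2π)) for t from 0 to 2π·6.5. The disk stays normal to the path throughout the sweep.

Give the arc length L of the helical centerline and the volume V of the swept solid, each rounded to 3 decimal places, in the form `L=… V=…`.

L=808.635 V=635.101

2πR = 2π·19 = 119.380521
per-turn = √(119.380521² + 35²) = √(14251.7088 + 1225) = √15476.7088 = 124.405421
L = 6.5 × 124.405421 = 808.635236
V = π·0.5² × L = 0.785398 × 808.635236 = 635.100629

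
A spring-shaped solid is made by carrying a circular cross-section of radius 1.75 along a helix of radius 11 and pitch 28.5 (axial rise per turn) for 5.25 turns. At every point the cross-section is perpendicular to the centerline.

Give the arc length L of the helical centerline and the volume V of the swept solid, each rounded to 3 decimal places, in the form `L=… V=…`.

L=392.493 V=3776.224

2πR = 2π·11 = 69.115038
per-turn = √(69.115038² + 28.5²) = √(4776.8885 + 812.25) = √5589.1385 = 74.760541
L = 5.25 × 74.760541 = 392.492842
V = π·1.75² × L = 9.621128 × 392.492842 = 3776.223673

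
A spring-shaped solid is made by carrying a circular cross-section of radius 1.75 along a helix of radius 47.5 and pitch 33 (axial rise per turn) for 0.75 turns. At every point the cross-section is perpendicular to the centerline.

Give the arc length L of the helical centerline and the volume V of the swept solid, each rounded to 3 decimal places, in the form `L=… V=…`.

2πR = 2π·47.5 = 298.451302
per-turn = √(298.451302² + 33²) = √(89073.1797 + 1089) = √90162.1797 = 300.270178
L = 0.75 × 300.270178 = 225.202633
V = π·1.75² × L = 9.621128 × 225.202633 = 2166.703250

L=225.203 V=2166.703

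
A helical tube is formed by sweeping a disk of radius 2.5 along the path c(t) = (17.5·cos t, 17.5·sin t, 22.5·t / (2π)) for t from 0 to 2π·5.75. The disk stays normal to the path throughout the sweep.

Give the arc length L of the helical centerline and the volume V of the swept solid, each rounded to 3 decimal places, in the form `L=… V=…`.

2πR = 2π·17.5 = 109.955743
per-turn = √(109.955743² + 22.5²) = √(12090.2654 + 506.25) = √12596.5154 = 112.234199
L = 5.75 × 112.234199 = 645.346643
V = π·2.5² × L = 19.634954 × 645.346643 = 12671.351712

L=645.347 V=12671.352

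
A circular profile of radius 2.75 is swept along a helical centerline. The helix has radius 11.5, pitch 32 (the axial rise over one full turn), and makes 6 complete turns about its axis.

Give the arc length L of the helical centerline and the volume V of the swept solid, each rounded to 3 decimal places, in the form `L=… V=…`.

L=474.153 V=11265.059

2πR = 2π·11.5 = 72.256631
per-turn = √(72.256631² + 32²) = √(5221.0207 + 1024) = √6245.0207 = 79.025444
L = 6 × 79.025444 = 474.152661
V = π·2.75² × L = 23.758294 × 474.152661 = 11265.058538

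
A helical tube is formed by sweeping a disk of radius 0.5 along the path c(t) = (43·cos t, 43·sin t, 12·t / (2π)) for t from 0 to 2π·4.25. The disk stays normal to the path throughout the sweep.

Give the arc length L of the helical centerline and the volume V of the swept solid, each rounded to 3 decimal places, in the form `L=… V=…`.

2πR = 2π·43 = 270.176968
per-turn = √(270.176968² + 12²) = √(72995.5942 + 144) = √73139.5942 = 270.443329
L = 4.25 × 270.443329 = 1149.384148
V = π·0.5² × L = 0.785398 × 1149.384148 = 902.724199

L=1149.384 V=902.724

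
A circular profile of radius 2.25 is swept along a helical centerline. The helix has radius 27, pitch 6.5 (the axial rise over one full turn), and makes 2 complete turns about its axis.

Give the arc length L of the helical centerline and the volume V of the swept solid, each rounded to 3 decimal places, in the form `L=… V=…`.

2πR = 2π·27 = 169.646003
per-turn = √(169.646003² + 6.5²) = √(28779.7664 + 42.25) = √28822.0164 = 169.770482
L = 2 × 169.770482 = 339.540963
V = π·2.25² × L = 15.904313 × 339.540963 = 5400.165691

L=339.541 V=5400.166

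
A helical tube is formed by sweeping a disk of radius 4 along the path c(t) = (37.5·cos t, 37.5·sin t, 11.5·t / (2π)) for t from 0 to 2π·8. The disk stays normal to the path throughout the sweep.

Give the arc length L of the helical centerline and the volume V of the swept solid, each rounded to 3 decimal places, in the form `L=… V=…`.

L=1887.199 V=94860.988

2πR = 2π·37.5 = 235.619449
per-turn = √(235.619449² + 11.5²) = √(55516.5248 + 132.25) = √55648.7748 = 235.899925
L = 8 × 235.899925 = 1887.199402
V = π·4² × L = 50.265482 × 1887.199402 = 94860.988455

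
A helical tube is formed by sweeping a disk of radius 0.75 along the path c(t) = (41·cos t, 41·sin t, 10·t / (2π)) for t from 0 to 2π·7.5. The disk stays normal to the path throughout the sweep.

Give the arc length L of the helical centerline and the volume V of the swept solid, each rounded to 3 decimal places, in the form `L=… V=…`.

L=1933.535 V=3416.838

2πR = 2π·41 = 257.610598
per-turn = √(257.610598² + 10²) = √(66363.2200 + 100) = √66463.2200 = 257.804616
L = 7.5 × 257.804616 = 1933.534619
V = π·0.75² × L = 1.767146 × 1933.534619 = 3416.837713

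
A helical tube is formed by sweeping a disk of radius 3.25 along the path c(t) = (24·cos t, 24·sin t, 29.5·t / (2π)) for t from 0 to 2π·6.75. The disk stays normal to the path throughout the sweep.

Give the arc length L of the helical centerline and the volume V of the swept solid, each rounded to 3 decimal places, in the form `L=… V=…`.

2πR = 2π·24 = 150.796447
per-turn = √(150.796447² + 29.5²) = √(22739.5685 + 870.25) = √23609.8185 = 153.654868
L = 6.75 × 153.654868 = 1037.170361
V = π·3.25² × L = 33.183072 × 1037.170361 = 34416.499176

L=1037.170 V=34416.499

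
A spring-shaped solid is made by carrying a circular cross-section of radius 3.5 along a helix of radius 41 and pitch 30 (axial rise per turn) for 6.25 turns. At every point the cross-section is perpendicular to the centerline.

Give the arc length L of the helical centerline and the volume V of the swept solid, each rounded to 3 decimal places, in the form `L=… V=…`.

L=1620.947 V=62381.355

2πR = 2π·41 = 257.610598
per-turn = √(257.610598² + 30²) = √(66363.2200 + 900) = √67263.2200 = 259.351537
L = 6.25 × 259.351537 = 1620.947109
V = π·3.5² × L = 38.484510 × 1620.947109 = 62381.355246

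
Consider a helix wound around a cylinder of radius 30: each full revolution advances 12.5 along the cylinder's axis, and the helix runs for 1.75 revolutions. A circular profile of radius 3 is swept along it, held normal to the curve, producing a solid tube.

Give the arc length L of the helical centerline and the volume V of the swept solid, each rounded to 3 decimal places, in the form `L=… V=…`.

L=330.592 V=9347.261

2πR = 2π·30 = 188.495559
per-turn = √(188.495559² + 12.5²) = √(35530.5758 + 156.25) = √35686.8258 = 188.909571
L = 1.75 × 188.909571 = 330.591748
V = π·3² × L = 28.274334 × 330.591748 = 9347.261475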